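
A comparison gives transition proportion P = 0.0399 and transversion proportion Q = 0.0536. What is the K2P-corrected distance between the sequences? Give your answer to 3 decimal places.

Under the Kimura two-parameter model, d = −½ ln(1 − 2P − Q) − ¼ ln(1 − 2Q).
1 − 2P − Q = 0.8666, giving −½ ln(0.8666) = 0.071589.
1 − 2Q = 0.8928, giving −¼ ln(0.8928) = 0.028348.
d = 0.071589 + 0.028348 = 0.099937.

0.100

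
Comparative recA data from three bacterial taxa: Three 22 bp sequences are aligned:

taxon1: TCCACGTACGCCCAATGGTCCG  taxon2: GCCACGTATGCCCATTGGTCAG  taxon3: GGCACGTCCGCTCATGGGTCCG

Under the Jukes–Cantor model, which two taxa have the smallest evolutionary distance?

taxon1 and taxon2

taxon1–taxon2: 4/22 differ, p = 0.182, d = 0.208.
taxon1–taxon3: 6/22 differ, p = 0.273, d = 0.339.
taxon2–taxon3: 6/22 differ, p = 0.273, d = 0.339.
The smallest distance is between taxon1 and taxon2.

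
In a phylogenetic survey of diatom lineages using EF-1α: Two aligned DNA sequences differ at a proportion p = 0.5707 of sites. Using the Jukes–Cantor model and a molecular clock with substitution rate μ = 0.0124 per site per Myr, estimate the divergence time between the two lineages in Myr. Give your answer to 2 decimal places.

43.28

d = −(3/4) ln(1 − 4p/3) = −0.75 ln(1 − 0.760933) = −0.75 ln(0.239067)
  = −0.75 × (-1.431011) = 1.073258 substitutions/site.
Under a molecular clock d = 2μt, so t = d/(2μ) = 1.073258 / (2 × 0.0124) = 43.28 Myr.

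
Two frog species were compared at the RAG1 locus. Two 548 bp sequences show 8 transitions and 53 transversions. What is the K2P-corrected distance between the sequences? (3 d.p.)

0.121

P = 8/548 ≈ 0.014599 and Q = 53/548 ≈ 0.096715.
Under the Kimura two-parameter model, d = −½ ln(1 − 2P − Q) − ¼ ln(1 − 2Q).
1 − 2P − Q = 0.874087, giving −½ ln(0.874087) = 0.067288.
1 − 2Q = 0.80657, giving −¼ ln(0.80657) = 0.053741.
d = 0.067288 + 0.053741 = 0.121029.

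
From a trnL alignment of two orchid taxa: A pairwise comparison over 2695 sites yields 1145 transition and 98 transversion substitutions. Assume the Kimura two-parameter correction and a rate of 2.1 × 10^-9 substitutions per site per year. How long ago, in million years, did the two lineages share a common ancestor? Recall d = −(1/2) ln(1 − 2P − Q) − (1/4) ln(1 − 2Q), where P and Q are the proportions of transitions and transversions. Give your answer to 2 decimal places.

P = 1145/2695 ≈ 0.424861 and Q = 98/2695 ≈ 0.036364.
Under the Kimura two-parameter model, d = −½ ln(1 − 2P − Q) − ¼ ln(1 − 2Q).
1 − 2P − Q = 0.113914, giving −½ ln(0.113914) = 1.086156.
1 − 2Q = 0.927272, giving −¼ ln(0.927272) = 0.018877.
d = 1.086156 + 0.018877 = 1.105033.
Under a molecular clock d = 2μt, so t = d/(2μ) = 1.105033 / (2 × 2.1 × 10^-9) = 263.10 million years.

263.10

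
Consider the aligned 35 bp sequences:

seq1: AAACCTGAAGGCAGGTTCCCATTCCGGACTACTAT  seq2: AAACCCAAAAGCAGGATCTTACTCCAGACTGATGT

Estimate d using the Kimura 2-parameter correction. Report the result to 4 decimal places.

0.4540

Of 35 sites, 9 differences are transitions and 2 are transversions, so P = 9/35 ≈ 0.257143 and Q = 2/35 ≈ 0.057143.
Under the Kimura two-parameter model, d = −½ ln(1 − 2P − Q) − ¼ ln(1 − 2Q).
1 − 2P − Q = 0.428571, giving −½ ln(0.428571) = 0.423649.
1 − 2Q = 0.885714, giving −¼ ln(0.885714) = 0.030340.
d = 0.423649 + 0.030340 = 0.453989.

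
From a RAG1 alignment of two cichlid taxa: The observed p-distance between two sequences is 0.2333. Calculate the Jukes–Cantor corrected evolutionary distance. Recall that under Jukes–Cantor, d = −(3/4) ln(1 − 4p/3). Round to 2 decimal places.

d = −(3/4) ln(1 − 4p/3) = −0.75 ln(1 − 0.311067) = −0.75 ln(0.688933)
  = −0.75 × (-0.372611) = 0.279458 substitutions/site.

0.28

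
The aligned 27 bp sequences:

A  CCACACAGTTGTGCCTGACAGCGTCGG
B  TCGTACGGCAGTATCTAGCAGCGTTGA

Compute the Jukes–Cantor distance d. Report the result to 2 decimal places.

The sequences differ at 12 of 27 sites, so p = 12/27 ≈ 0.444444.
d = −(3/4) ln(1 − 4p/3) = −0.75 ln(1 − 0.592592) = −0.75 ln(0.407408)
  = −0.75 × (-0.897940) = 0.673455 substitutions/site.

0.67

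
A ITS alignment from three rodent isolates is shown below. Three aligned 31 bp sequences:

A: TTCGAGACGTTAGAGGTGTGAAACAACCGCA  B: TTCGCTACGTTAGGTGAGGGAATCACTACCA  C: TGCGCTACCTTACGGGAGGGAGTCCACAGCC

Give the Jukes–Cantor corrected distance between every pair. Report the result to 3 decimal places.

d(A,B) = 0.481, d(A,C) = 0.614, d(B,C) = 0.422

A–B: 11/31 sites differ → p ≈ 0.354839, d = −0.75 ln(1 − 0.473119) = 0.480585 ≈ 0.481.
A–C: 13/31 sites differ → p ≈ 0.419355, d = −0.75 ln(1 − 0.55914) = 0.614271 ≈ 0.614.
B–C: 10/31 sites differ → p ≈ 0.322581, d = −0.75 ln(1 − 0.430108) = 0.421731 ≈ 0.422.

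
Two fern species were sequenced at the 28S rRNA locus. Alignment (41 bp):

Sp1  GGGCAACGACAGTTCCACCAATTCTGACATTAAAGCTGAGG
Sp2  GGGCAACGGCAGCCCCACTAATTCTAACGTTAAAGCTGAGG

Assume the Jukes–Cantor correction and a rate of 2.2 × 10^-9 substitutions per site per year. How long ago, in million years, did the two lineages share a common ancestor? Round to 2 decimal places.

37.00

The sequences differ at 6 of 41 sites (9, 13, 14, 19, 26, 29), so p = 6/41 ≈ 0.146341.
d = −(3/4) ln(1 − 4p/3) = −0.75 ln(1 − 0.195121) = −0.75 ln(0.804879)
  = −0.75 × (-0.217063) = 0.162797 substitutions/site.
Under a molecular clock d = 2μt, so t = d/(2μ) = 0.162797 / (2 × 2.2 × 10^-9) = 37.00 million years.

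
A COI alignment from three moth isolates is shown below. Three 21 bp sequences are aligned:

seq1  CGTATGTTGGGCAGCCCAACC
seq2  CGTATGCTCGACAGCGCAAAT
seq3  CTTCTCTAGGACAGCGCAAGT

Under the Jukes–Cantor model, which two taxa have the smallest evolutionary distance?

seq1 and seq2

seq1–seq2: 6/21 differ, p = 0.286, d = 0.360.
seq1–seq3: 8/21 differ, p = 0.381, d = 0.532.
seq2–seq3: 7/21 differ, p = 0.333, d = 0.441.
The smallest distance is between seq1 and seq2.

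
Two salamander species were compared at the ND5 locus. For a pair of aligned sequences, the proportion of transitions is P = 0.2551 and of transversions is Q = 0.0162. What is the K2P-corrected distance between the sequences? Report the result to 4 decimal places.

0.3819

Under the Kimura two-parameter model, d = −½ ln(1 − 2P − Q) − ¼ ln(1 − 2Q).
1 − 2P − Q = 0.4736, giving −½ ln(0.4736) = 0.373696.
1 − 2Q = 0.9676, giving −¼ ln(0.9676) = 0.008234.
d = 0.373696 + 0.008234 = 0.381930.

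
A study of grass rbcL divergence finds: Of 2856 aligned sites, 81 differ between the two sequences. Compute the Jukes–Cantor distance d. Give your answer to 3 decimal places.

p = 81/2856 ≈ 0.028361.
d = −(3/4) ln(1 − 4p/3) = −0.75 ln(1 − 0.037815) = −0.75 ln(0.962185)
  = −0.75 × (-0.038549) = 0.028912 substitutions/site.

0.029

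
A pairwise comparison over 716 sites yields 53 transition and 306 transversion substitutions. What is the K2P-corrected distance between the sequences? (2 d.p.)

P = 53/716 ≈ 0.074022 and Q = 306/716 ≈ 0.427374.
Under the Kimura two-parameter model, d = −½ ln(1 − 2P − Q) − ¼ ln(1 − 2Q).
1 − 2P − Q = 0.424582, giving −½ ln(0.424582) = 0.428325.
1 − 2Q = 0.145252, giving −¼ ln(0.145252) = 0.482321.
d = 0.428325 + 0.482321 = 0.910646.

0.91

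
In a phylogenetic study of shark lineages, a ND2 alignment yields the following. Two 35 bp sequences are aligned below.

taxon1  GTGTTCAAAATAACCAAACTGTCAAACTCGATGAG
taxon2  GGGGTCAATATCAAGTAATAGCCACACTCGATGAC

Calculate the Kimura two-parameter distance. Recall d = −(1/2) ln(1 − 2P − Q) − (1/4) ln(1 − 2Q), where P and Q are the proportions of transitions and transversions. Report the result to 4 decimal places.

Of 35 sites, 2 differences are transitions and 10 are transversions, so P = 2/35 ≈ 0.057143 and Q = 10/35 ≈ 0.285714.
Under the Kimura two-parameter model, d = −½ ln(1 − 2P − Q) − ¼ ln(1 − 2Q).
1 − 2P − Q = 0.6, giving −½ ln(0.6) = 0.255413.
1 − 2Q = 0.428572, giving −¼ ln(0.428572) = 0.211824.
d = 0.255413 + 0.211824 = 0.467237.

0.4672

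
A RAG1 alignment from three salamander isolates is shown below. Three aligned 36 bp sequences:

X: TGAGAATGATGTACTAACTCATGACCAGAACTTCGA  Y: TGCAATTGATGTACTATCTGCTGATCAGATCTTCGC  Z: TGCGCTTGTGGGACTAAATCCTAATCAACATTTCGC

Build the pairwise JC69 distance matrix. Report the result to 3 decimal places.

d(X,Y) = 0.304, d(X,Z) = 0.548, d(Y,Z) = 0.493

X–Y: 9/36 sites differ → p = 0.25, d = −0.75 ln(1 − 0.333333) = 0.304098 ≈ 0.304.
X–Z: 14/36 sites differ → p ≈ 0.388889, d = −0.75 ln(1 − 0.518519) = 0.548166 ≈ 0.548.
Y–Z: 13/36 sites differ → p ≈ 0.361111, d = −0.75 ln(1 − 0.481481) = 0.492584 ≈ 0.493.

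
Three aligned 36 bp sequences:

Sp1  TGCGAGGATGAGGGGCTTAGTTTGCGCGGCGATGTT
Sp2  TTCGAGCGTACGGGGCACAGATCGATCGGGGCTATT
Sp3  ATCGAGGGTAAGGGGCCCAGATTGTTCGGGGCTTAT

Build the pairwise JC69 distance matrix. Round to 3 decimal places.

Sp1–Sp2: 14/36 sites differ → p ≈ 0.388889, d = −0.75 ln(1 − 0.518519) = 0.548166 ≈ 0.548.
Sp1–Sp3: 13/36 sites differ → p ≈ 0.361111, d = −0.75 ln(1 − 0.481481) = 0.492584 ≈ 0.493.
Sp2–Sp3: 8/36 sites differ → p ≈ 0.222222, d = −0.75 ln(1 − 0.296296) = 0.263548 ≈ 0.264.

d(Sp1,Sp2) = 0.548, d(Sp1,Sp3) = 0.493, d(Sp2,Sp3) = 0.264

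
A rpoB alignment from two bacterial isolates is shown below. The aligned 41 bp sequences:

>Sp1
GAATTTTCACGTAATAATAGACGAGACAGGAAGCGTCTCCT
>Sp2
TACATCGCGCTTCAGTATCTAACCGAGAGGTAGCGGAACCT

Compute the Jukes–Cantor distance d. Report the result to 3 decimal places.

0.788

The sequences differ at 20 of 41 sites, so p = 20/41 ≈ 0.487805.
d = −(3/4) ln(1 − 4p/3) = −0.75 ln(1 − 0.650407) = −0.75 ln(0.349593)
  = −0.75 × (-1.050986) = 0.788240 substitutions/site.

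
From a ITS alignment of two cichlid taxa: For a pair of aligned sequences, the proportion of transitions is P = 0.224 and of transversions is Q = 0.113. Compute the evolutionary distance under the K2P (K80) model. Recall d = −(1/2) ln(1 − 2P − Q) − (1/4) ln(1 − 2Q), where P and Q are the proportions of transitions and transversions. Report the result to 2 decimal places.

0.48

Under the Kimura two-parameter model, d = −½ ln(1 − 2P − Q) − ¼ ln(1 − 2Q).
1 − 2P − Q = 0.439, giving −½ ln(0.439) = 0.411628.
1 − 2Q = 0.774, giving −¼ ln(0.774) = 0.064046.
d = 0.411628 + 0.064046 = 0.475674.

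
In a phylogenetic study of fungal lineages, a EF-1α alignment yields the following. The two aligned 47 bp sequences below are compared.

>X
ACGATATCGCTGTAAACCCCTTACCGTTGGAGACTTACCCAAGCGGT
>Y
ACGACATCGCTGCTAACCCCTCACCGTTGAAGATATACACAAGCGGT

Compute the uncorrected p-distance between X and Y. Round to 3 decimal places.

0.170

The sequences differ at 8 of 47 positions (sites 5, 13, 14, 22, 30, 34, 35, 39).
p = 8/47 = 0.170212… ≈ 0.170 (to 3 d.p.).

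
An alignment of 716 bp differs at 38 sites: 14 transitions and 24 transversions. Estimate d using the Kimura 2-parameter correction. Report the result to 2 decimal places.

0.06

P = 14/716 ≈ 0.019553 and Q = 24/716 ≈ 0.03352.
Under the Kimura two-parameter model, d = −½ ln(1 − 2P − Q) − ¼ ln(1 − 2Q).
1 − 2P − Q = 0.927374, giving −½ ln(0.927374) = 0.037699.
1 − 2Q = 0.93296, giving −¼ ln(0.93296) = 0.017348.
d = 0.037699 + 0.017348 = 0.055047.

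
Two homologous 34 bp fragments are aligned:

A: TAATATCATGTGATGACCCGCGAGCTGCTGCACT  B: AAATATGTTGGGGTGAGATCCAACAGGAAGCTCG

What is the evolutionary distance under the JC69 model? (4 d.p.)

The sequences differ at 17 of 34 sites, so p = 17/34 = 0.5.
d = −(3/4) ln(1 − 4p/3) = −0.75 ln(1 − 0.666667) = −0.75 ln(0.333333)
  = −0.75 × (-1.098613) = 0.823960 substitutions/site.

0.8240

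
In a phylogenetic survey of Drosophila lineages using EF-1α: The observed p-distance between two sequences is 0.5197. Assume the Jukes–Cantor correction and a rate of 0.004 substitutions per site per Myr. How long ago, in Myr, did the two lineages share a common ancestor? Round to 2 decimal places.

110.69

d = −(3/4) ln(1 − 4p/3) = −0.75 ln(1 − 0.692933) = −0.75 ln(0.307067)
  = −0.75 × (-1.180689) = 0.885517 substitutions/site.
Under a molecular clock d = 2μt, so t = d/(2μ) = 0.885517 / (2 × 0.004) = 110.69 Myr.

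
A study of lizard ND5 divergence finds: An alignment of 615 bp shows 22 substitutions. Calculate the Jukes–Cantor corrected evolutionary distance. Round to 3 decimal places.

0.037

p = 22/615 ≈ 0.035772.
d = −(3/4) ln(1 − 4p/3) = −0.75 ln(1 − 0.047696) = −0.75 ln(0.952304)
  = −0.75 × (-0.048871) = 0.036653 substitutions/site.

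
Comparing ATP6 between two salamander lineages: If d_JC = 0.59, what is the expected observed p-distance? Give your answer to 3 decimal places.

p = (3/4)(1 − e^(−4d/3)) = 0.75 × (1 − e^(-0.786667)) = 0.75 × (1 − 0.455360) = 0.408480.

0.408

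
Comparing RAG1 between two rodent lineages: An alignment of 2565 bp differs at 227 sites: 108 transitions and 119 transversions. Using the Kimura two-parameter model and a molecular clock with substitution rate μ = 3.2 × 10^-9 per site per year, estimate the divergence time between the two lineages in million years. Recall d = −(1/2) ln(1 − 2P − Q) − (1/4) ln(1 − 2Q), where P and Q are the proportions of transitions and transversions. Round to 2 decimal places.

14.74

P = 108/2565 ≈ 0.042105 and Q = 119/2565 ≈ 0.046394.
Under the Kimura two-parameter model, d = −½ ln(1 − 2P − Q) − ¼ ln(1 − 2Q).
1 − 2P − Q = 0.869396, giving −½ ln(0.869396) = 0.069978.
1 − 2Q = 0.907212, giving −¼ ln(0.907212) = 0.024345.
d = 0.069978 + 0.024345 = 0.094323.
Under a molecular clock d = 2μt, so t = d/(2μ) = 0.094323 / (2 × 3.2 × 10^-9) = 14.74 million years.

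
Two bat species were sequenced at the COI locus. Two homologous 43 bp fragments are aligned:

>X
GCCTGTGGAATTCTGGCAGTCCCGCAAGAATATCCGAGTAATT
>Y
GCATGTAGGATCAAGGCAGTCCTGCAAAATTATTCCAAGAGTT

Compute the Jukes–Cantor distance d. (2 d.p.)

0.43

The sequences differ at 14 of 43 sites, so p = 14/43 ≈ 0.325581.
d = −(3/4) ln(1 − 4p/3) = −0.75 ln(1 − 0.434108) = −0.75 ln(0.565892)
  = −0.75 × (-0.569352) = 0.427014 substitutions/site.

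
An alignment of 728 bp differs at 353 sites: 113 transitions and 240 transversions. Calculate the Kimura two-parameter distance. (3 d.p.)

0.780

P = 113/728 ≈ 0.15522 and Q = 240/728 ≈ 0.32967.
Under the Kimura two-parameter model, d = −½ ln(1 − 2P − Q) − ¼ ln(1 − 2Q).
1 − 2P − Q = 0.35989, giving −½ ln(0.35989) = 0.510978.
1 − 2Q = 0.34066, giving −¼ ln(0.34066) = 0.269218.
d = 0.510978 + 0.269218 = 0.780196.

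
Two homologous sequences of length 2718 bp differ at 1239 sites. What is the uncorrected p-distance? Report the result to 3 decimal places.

0.456

p = 1239/2718 = 0.455849… ≈ 0.456 (to 3 d.p.).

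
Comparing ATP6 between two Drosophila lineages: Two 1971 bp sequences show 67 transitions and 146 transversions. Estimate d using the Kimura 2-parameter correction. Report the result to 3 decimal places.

0.117

P = 67/1971 ≈ 0.033993 and Q = 146/1971 ≈ 0.074074.
Under the Kimura two-parameter model, d = −½ ln(1 − 2P − Q) − ¼ ln(1 − 2Q).
1 − 2P − Q = 0.85794, giving −½ ln(0.85794) = 0.076611.
1 − 2Q = 0.851852, giving −¼ ln(0.851852) = 0.040086.
d = 0.076611 + 0.040086 = 0.116697.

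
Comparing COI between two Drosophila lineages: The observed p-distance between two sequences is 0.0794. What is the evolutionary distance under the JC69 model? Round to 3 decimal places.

d = −(3/4) ln(1 − 4p/3) = −0.75 ln(1 − 0.105867) = −0.75 ln(0.894133)
  = −0.75 × (-0.111901) = 0.083926 substitutions/site.

0.084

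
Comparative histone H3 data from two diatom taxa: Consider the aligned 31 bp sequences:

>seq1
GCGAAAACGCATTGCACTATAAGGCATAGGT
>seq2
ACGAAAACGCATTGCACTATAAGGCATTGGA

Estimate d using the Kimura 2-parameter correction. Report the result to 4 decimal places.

0.1036

Of 31 sites, 1 differences are transitions and 2 are transversions, so P = 1/31 ≈ 0.032258 and Q = 2/31 ≈ 0.064516.
Under the Kimura two-parameter model, d = −½ ln(1 − 2P − Q) − ¼ ln(1 − 2Q).
1 − 2P − Q = 0.870968, giving −½ ln(0.870968) = 0.069075.
1 − 2Q = 0.870968, giving −¼ ln(0.870968) = 0.034538.
d = 0.069075 + 0.034538 = 0.103613.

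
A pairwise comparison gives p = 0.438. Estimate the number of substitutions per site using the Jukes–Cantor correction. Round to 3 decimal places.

0.658

d = −(3/4) ln(1 − 4p/3) = −0.75 ln(1 − 0.584) = −0.75 ln(0.416)
  = −0.75 × (-0.877070) = 0.657803 substitutions/site.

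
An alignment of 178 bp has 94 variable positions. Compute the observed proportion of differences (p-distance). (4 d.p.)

p = 94/178 = 0.528089… ≈ 0.5281 (to 4 d.p.).

0.5281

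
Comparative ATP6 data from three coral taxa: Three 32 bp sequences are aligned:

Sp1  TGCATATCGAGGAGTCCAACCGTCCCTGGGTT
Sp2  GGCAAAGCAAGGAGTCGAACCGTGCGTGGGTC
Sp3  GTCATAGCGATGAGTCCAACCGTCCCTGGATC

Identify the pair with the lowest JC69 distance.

Sp1–Sp2: 8/32 differ, p = 0.250, d = 0.304.
Sp1–Sp3: 6/32 differ, p = 0.188, d = 0.216.
Sp2–Sp3: 8/32 differ, p = 0.250, d = 0.304.
The smallest distance is between Sp1 and Sp3.

Sp1 and Sp3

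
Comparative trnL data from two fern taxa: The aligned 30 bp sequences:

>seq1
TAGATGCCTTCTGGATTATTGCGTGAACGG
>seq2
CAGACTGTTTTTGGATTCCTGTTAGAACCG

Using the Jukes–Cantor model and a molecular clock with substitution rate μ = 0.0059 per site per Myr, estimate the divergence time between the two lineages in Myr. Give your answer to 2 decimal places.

48.44

The sequences differ at 12 of 30 sites, so p = 12/30 = 0.4.
d = −(3/4) ln(1 − 4p/3) = −0.75 ln(1 − 0.533333) = −0.75 ln(0.466667)
  = −0.75 × (-0.762139) = 0.571604 substitutions/site.
Under a molecular clock d = 2μt, so t = d/(2μ) = 0.571604 / (2 × 0.0059) = 48.44 Myr.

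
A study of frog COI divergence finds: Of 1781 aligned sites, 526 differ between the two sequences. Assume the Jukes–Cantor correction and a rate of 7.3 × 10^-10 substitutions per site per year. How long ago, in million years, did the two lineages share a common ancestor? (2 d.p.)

257.12

p = 526/1781 ≈ 0.29534.
d = −(3/4) ln(1 − 4p/3) = −0.75 ln(1 − 0.393787) = −0.75 ln(0.606213)
  = −0.75 × (-0.500524) = 0.375393 substitutions/site.
Under a molecular clock d = 2μt, so t = d/(2μ) = 0.375393 / (2 × 7.3 × 10^-10) = 257.12 million years.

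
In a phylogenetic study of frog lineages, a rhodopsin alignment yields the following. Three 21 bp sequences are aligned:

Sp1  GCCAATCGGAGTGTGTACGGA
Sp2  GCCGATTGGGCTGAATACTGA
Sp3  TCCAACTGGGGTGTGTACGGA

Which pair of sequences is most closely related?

Sp1–Sp2: 7/21 differ, p = 0.333, d = 0.441.
Sp1–Sp3: 4/21 differ, p = 0.190, d = 0.220.
Sp2–Sp3: 7/21 differ, p = 0.333, d = 0.441.
The smallest distance is between Sp1 and Sp3.

Sp1 and Sp3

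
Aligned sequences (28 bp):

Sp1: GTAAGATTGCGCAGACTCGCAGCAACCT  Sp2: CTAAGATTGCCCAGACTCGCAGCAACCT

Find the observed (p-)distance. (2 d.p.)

The sequences differ at 2 of 28 positions (sites 1, 11).
p = 2/28 = 0.071428… ≈ 0.07 (to 2 d.p.).

0.07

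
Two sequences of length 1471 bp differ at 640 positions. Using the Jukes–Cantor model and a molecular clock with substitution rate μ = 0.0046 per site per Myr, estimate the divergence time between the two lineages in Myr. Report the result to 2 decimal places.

p = 640/1471 ≈ 0.435078.
d = −(3/4) ln(1 − 4p/3) = −0.75 ln(1 − 0.580104) = −0.75 ln(0.419896)
  = −0.75 × (-0.867748) = 0.650811 substitutions/site.
Under a molecular clock d = 2μt, so t = d/(2μ) = 0.650811 / (2 × 0.0046) = 70.74 Myr.

70.74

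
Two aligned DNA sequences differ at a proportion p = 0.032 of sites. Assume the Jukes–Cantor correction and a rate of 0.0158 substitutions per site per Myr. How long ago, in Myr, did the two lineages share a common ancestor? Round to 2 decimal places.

1.03

d = −(3/4) ln(1 − 4p/3) = −0.75 ln(1 − 0.042667) = −0.75 ln(0.957333)
  = −0.75 × (-0.043604) = 0.032703 substitutions/site.
Under a molecular clock d = 2μt, so t = d/(2μ) = 0.032703 / (2 × 0.0158) = 1.03 Myr.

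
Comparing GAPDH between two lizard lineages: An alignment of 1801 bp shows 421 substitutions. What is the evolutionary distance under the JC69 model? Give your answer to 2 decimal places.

p = 421/1801 ≈ 0.233759.
d = −(3/4) ln(1 − 4p/3) = −0.75 ln(1 − 0.311679) = −0.75 ln(0.688321)
  = −0.75 × (-0.373500) = 0.280125 substitutions/site.

0.28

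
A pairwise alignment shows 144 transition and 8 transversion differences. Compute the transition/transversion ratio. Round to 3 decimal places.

R = 144/8 = 18.000.

18.000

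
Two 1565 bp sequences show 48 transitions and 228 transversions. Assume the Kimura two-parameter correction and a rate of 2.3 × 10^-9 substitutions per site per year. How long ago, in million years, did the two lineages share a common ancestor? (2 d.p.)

43.93

P = 48/1565 ≈ 0.030671 and Q = 228/1565 ≈ 0.145687.
Under the Kimura two-parameter model, d = −½ ln(1 − 2P − Q) − ¼ ln(1 − 2Q).
1 − 2P − Q = 0.792971, giving −½ ln(0.792971) = 0.115984.
1 − 2Q = 0.708626, giving −¼ ln(0.708626) = 0.086107.
d = 0.115984 + 0.086107 = 0.202091.
Under a molecular clock d = 2μt, so t = d/(2μ) = 0.202091 / (2 × 2.3 × 10^-9) = 43.93 million years.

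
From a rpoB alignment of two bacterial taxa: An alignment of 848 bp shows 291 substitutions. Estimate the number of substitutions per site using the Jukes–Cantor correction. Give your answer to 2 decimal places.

p = 291/848 ≈ 0.34316.
d = −(3/4) ln(1 − 4p/3) = −0.75 ln(1 − 0.457547) = −0.75 ln(0.542453)
  = −0.75 × (-0.611654) = 0.458741 substitutions/site.

0.46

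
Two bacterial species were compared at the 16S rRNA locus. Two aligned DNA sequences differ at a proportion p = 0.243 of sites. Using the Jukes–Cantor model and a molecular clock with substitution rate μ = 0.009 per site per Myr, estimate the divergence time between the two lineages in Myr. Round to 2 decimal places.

d = −(3/4) ln(1 − 4p/3) = −0.75 ln(1 − 0.324) = −0.75 ln(0.676)
  = −0.75 × (-0.391562) = 0.293672 substitutions/site.
Under a molecular clock d = 2μt, so t = d/(2μ) = 0.293672 / (2 × 0.009) = 16.32 Myr.

16.32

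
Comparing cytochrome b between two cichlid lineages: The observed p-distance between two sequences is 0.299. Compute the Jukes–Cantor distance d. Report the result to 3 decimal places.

0.381

d = −(3/4) ln(1 − 4p/3) = −0.75 ln(1 − 0.398667) = −0.75 ln(0.601333)
  = −0.75 × (-0.508606) = 0.381455 substitutions/site.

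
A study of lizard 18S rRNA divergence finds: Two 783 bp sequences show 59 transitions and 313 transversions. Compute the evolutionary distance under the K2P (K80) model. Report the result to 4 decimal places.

0.8015

P = 59/783 ≈ 0.075351 and Q = 313/783 ≈ 0.399745.
Under the Kimura two-parameter model, d = −½ ln(1 − 2P − Q) − ¼ ln(1 − 2Q).
1 − 2P − Q = 0.449553, giving −½ ln(0.449553) = 0.399751.
1 − 2Q = 0.20051, giving −¼ ln(0.20051) = 0.401723.
d = 0.399751 + 0.401723 = 0.801474.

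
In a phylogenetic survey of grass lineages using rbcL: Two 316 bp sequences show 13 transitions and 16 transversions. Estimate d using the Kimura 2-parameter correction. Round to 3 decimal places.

0.098

P = 13/316 ≈ 0.041139 and Q = 16/316 ≈ 0.050633.
Under the Kimura two-parameter model, d = −½ ln(1 − 2P − Q) − ¼ ln(1 − 2Q).
1 − 2P − Q = 0.867089, giving −½ ln(0.867089) = 0.071307.
1 − 2Q = 0.898734, giving −¼ ln(0.898734) = 0.026692.
d = 0.071307 + 0.026692 = 0.097999.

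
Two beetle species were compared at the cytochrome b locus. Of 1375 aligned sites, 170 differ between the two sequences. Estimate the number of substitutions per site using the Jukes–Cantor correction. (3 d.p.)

p = 170/1375 ≈ 0.123636.
d = −(3/4) ln(1 − 4p/3) = −0.75 ln(1 − 0.164848) = −0.75 ln(0.835152)
  = −0.75 × (-0.180142) = 0.135107 substitutions/site.

0.135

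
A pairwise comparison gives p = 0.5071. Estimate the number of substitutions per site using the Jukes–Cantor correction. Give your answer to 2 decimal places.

0.85

d = −(3/4) ln(1 − 4p/3) = −0.75 ln(1 − 0.676133) = −0.75 ln(0.323867)
  = −0.75 × (-1.127422) = 0.845567 substitutions/site.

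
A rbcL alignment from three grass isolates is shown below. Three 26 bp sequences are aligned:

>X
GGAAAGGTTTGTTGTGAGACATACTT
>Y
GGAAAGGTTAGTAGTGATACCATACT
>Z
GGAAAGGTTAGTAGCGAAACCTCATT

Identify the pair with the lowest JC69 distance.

X–Y: 8/26 differ, p = 0.308, d = 0.396.
X–Z: 7/26 differ, p = 0.269, d = 0.334.
Y–Z: 5/26 differ, p = 0.192, d = 0.222.
The smallest distance is between Y and Z.

Y and Z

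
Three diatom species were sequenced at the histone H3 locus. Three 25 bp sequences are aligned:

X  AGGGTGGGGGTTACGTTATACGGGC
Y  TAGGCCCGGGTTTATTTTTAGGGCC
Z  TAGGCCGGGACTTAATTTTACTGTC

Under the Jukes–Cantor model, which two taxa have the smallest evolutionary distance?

X–Y: 11/25 differ, p = 0.440, d = 0.663.
X–Z: 12/25 differ, p = 0.480, d = 0.766.
Y–Z: 7/25 differ, p = 0.280, d = 0.351.
The smallest distance is between Y and Z.

Y and Z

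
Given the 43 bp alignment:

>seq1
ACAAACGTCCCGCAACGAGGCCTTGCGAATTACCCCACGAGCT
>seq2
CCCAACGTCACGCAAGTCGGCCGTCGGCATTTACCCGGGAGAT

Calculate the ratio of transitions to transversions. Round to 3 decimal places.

0.071

Transitions are A↔G and C↔T; transversions are all other mismatches.
Transitions: 1. Transversions: 14.
R = 1/14 = 0.071428… ≈ 0.071 (to 3 d.p.).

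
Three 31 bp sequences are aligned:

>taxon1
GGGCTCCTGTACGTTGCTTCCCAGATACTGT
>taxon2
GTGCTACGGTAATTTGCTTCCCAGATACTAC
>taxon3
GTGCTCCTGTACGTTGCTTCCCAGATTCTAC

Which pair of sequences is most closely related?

taxon1 and taxon3

taxon1–taxon2: 7/31 differ, p = 0.226, d = 0.269.
taxon1–taxon3: 4/31 differ, p = 0.129, d = 0.142.
taxon2–taxon3: 5/31 differ, p = 0.161, d = 0.182.
The smallest distance is between taxon1 and taxon3.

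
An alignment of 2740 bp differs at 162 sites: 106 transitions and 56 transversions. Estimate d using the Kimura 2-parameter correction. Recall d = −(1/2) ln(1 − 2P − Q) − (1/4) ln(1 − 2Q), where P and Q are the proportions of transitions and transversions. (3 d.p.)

0.062

P = 106/2740 ≈ 0.038686 and Q = 56/2740 ≈ 0.020438.
Under the Kimura two-parameter model, d = −½ ln(1 − 2P − Q) − ¼ ln(1 − 2Q).
1 − 2P − Q = 0.90219, giving −½ ln(0.90219) = 0.051465.
1 − 2Q = 0.959124, giving −¼ ln(0.959124) = 0.010434.
d = 0.051465 + 0.010434 = 0.061899.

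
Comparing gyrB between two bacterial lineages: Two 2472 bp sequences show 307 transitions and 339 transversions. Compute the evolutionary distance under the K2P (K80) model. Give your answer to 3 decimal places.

0.324

P = 307/2472 ≈ 0.124191 and Q = 339/2472 ≈ 0.137136.
Under the Kimura two-parameter model, d = −½ ln(1 − 2P − Q) − ¼ ln(1 − 2Q).
1 − 2P − Q = 0.614482, giving −½ ln(0.614482) = 0.243488.
1 − 2Q = 0.725728, giving −¼ ln(0.725728) = 0.080145.
d = 0.243488 + 0.080145 = 0.323633.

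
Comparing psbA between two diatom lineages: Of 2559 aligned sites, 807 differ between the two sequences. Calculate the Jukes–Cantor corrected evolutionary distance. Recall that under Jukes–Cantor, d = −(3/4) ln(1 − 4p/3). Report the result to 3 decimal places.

p = 807/2559 ≈ 0.315358.
d = −(3/4) ln(1 − 4p/3) = −0.75 ln(1 − 0.420477) = −0.75 ln(0.579523)
  = −0.75 × (-0.545550) = 0.409163 substitutions/site.

0.409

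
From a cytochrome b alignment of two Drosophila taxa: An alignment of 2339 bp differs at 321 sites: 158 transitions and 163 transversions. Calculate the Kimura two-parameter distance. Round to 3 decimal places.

P = 158/2339 ≈ 0.06755 and Q = 163/2339 ≈ 0.069688.
Under the Kimura two-parameter model, d = −½ ln(1 − 2P − Q) − ¼ ln(1 − 2Q).
1 − 2P − Q = 0.795212, giving −½ ln(0.795212) = 0.114573.
1 − 2Q = 0.860624, giving −¼ ln(0.860624) = 0.037524.
d = 0.114573 + 0.037524 = 0.152097.

0.152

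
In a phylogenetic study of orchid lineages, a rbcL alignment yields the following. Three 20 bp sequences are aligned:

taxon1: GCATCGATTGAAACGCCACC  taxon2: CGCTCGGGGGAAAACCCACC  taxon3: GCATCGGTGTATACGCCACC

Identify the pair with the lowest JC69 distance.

taxon1–taxon2: 8/20 differ, p = 0.400, d = 0.572.
taxon1–taxon3: 4/20 differ, p = 0.200, d = 0.233.
taxon2–taxon3: 8/20 differ, p = 0.400, d = 0.572.
The smallest distance is between taxon1 and taxon3.

taxon1 and taxon3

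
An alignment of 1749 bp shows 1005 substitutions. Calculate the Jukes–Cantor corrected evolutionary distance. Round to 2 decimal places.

1.09

p = 1005/1749 ≈ 0.574614.
d = −(3/4) ln(1 − 4p/3) = −0.75 ln(1 − 0.766152) = −0.75 ln(0.233848)
  = −0.75 × (-1.453084) = 1.089813 substitutions/site.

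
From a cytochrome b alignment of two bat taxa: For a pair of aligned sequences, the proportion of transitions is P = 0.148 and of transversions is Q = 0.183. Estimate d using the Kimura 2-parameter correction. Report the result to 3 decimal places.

Under the Kimura two-parameter model, d = −½ ln(1 − 2P − Q) − ¼ ln(1 − 2Q).
1 − 2P − Q = 0.521, giving −½ ln(0.521) = 0.326003.
1 − 2Q = 0.634, giving −¼ ln(0.634) = 0.113927.
d = 0.326003 + 0.113927 = 0.439930.

0.440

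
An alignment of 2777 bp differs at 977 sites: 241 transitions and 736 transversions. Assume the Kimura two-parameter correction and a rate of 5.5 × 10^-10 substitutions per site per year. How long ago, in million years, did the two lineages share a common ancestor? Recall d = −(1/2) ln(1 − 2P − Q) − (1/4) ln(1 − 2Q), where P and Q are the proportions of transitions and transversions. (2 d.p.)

P = 241/2777 ≈ 0.086784 and Q = 736/2777 ≈ 0.265034.
Under the Kimura two-parameter model, d = −½ ln(1 − 2P − Q) − ¼ ln(1 − 2Q).
1 − 2P − Q = 0.561398, giving −½ ln(0.561398) = 0.288663.
1 − 2Q = 0.469932, giving −¼ ln(0.469932) = 0.188792.
d = 0.288663 + 0.188792 = 0.477455.
Under a molecular clock d = 2μt, so t = d/(2μ) = 0.477455 / (2 × 5.5 × 10^-10) = 434.05 million years.

434.05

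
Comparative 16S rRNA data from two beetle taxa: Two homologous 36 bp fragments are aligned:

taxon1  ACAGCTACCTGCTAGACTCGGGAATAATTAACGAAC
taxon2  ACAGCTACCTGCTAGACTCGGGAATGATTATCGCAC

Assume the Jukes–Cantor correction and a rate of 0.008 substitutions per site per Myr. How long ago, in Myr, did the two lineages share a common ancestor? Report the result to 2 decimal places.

The sequences differ at 3 of 36 sites (26, 31, 34), so p = 3/36 ≈ 0.083333.
d = −(3/4) ln(1 − 4p/3) = −0.75 ln(1 − 0.111111) = −0.75 ln(0.888889)
  = −0.75 × (-0.117783) = 0.088337 substitutions/site.
Under a molecular clock d = 2μt, so t = d/(2μ) = 0.088337 / (2 × 0.008) = 5.52 Myr.

5.52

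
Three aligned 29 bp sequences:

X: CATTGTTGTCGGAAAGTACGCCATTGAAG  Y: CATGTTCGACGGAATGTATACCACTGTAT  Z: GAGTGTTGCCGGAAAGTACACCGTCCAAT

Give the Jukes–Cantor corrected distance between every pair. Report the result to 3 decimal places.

d(X,Y) = 0.462, d(X,Z) = 0.344, d(Y,Z) = 0.683

X–Y: 10/29 sites differ → p ≈ 0.344828, d = −0.75 ln(1 − 0.459771) = 0.461822 ≈ 0.462.
X–Z: 8/29 sites differ → p ≈ 0.275862, d = −0.75 ln(1 − 0.367816) = 0.343931 ≈ 0.344.
Y–Z: 13/29 sites differ → p ≈ 0.448276, d = −0.75 ln(1 − 0.597701) = 0.682920 ≈ 0.683.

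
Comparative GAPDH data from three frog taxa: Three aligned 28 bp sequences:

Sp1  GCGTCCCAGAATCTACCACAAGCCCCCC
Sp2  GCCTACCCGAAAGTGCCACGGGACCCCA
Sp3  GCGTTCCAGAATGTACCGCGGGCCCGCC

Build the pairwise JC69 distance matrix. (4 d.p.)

Sp1–Sp2: 10/28 sites differ → p ≈ 0.357143, d = −0.75 ln(1 − 0.476191) = 0.484971 ≈ 0.4850.
Sp1–Sp3: 6/28 sites differ → p ≈ 0.214286, d = −0.75 ln(1 − 0.285715) = 0.252355 ≈ 0.2524.
Sp2–Sp3: 9/28 sites differ → p ≈ 0.321429, d = −0.75 ln(1 − 0.428572) = 0.419713 ≈ 0.4197.

d(Sp1,Sp2) = 0.4850, d(Sp1,Sp3) = 0.2524, d(Sp2,Sp3) = 0.4197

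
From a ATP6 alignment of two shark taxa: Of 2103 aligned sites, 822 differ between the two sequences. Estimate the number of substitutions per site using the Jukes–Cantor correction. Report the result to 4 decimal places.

0.5523

p = 822/2103 ≈ 0.39087.
d = −(3/4) ln(1 − 4p/3) = −0.75 ln(1 − 0.52116) = −0.75 ln(0.47884)
  = −0.75 × (-0.736389) = 0.552292 substitutions/site.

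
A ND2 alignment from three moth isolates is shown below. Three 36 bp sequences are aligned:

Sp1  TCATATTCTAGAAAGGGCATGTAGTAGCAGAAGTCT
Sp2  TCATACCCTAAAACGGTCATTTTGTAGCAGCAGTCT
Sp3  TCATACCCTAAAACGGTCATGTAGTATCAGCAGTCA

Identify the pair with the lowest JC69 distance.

Sp2 and Sp3

Sp1–Sp2: 8/36 differ, p = 0.222, d = 0.264.
Sp1–Sp3: 8/36 differ, p = 0.222, d = 0.264.
Sp2–Sp3: 4/36 differ, p = 0.111, d = 0.120.
The smallest distance is between Sp2 and Sp3.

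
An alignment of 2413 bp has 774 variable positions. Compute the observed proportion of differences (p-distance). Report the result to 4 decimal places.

p = 774/2413 = 0.320762… ≈ 0.3208 (to 4 d.p.).

0.3208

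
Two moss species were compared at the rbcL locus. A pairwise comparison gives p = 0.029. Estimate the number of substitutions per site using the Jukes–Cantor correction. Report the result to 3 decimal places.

d = −(3/4) ln(1 − 4p/3) = −0.75 ln(1 − 0.038667) = −0.75 ln(0.961333)
  = −0.75 × (-0.039434) = 0.029576 substitutions/site.

0.030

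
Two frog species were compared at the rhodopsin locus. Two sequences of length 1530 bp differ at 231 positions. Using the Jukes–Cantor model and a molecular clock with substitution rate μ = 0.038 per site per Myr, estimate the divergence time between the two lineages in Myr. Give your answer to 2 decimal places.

2.22

p = 231/1530 ≈ 0.15098.
d = −(3/4) ln(1 − 4p/3) = −0.75 ln(1 − 0.201307) = −0.75 ln(0.798693)
  = −0.75 × (-0.224779) = 0.168584 substitutions/site.
Under a molecular clock d = 2μt, so t = d/(2μ) = 0.168584 / (2 × 0.038) = 2.22 Myr.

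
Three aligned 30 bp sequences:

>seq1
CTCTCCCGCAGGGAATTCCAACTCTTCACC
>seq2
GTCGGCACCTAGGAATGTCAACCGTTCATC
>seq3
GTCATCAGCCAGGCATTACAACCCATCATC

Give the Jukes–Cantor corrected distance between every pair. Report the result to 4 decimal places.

seq1–seq2: 12/30 sites differ → p = 0.4, d = −0.75 ln(1 − 0.533333) = 0.571605 ≈ 0.5716.
seq1–seq3: 11/30 sites differ → p ≈ 0.366667, d = −0.75 ln(1 − 0.488889) = 0.503376 ≈ 0.5034.
seq2–seq3: 9/30 sites differ → p = 0.3, d = −0.75 ln(1 − 0.4) = 0.383119 ≈ 0.3831.

d(seq1,seq2) = 0.5716, d(seq1,seq3) = 0.5034, d(seq2,seq3) = 0.3831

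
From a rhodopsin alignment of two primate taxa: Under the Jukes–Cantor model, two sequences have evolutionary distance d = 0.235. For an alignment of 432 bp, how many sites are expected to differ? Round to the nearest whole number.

87

Invert JC69: p = (3/4)(1 − e^(−4d/3)) = 0.75 × (1 − e^(-0.313333)) = 0.75 × (1 − 0.731006) = 0.201746.
Expected differing sites = pL ≈ 0.201746 × 432 = 87.154272 ≈ 87.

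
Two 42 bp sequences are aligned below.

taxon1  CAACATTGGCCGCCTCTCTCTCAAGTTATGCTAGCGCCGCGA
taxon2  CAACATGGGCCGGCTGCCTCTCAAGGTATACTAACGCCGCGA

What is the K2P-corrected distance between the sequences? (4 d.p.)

0.1888

Of 42 sites, 3 differences are transitions and 4 are transversions, so P = 3/42 ≈ 0.071429 and Q = 4/42 ≈ 0.095238.
Under the Kimura two-parameter model, d = −½ ln(1 − 2P − Q) − ¼ ln(1 − 2Q).
1 − 2P − Q = 0.761904, giving −½ ln(0.761904) = 0.135967.
1 − 2Q = 0.809524, giving −¼ ln(0.809524) = 0.052827.
d = 0.135967 + 0.052827 = 0.188794.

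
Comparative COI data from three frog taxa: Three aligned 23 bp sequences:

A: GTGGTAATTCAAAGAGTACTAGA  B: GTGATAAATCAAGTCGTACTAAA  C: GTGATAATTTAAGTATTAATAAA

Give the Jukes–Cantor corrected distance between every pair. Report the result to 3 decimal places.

A–B: 6/23 sites differ → p ≈ 0.26087, d = −0.75 ln(1 − 0.347827) = 0.320584 ≈ 0.321.
A–C: 7/23 sites differ → p ≈ 0.304348, d = −0.75 ln(1 − 0.405797) = 0.390401 ≈ 0.390.
B–C: 5/23 sites differ → p ≈ 0.217391, d = −0.75 ln(1 − 0.289855) = 0.256715 ≈ 0.257.

d(A,B) = 0.321, d(A,C) = 0.390, d(B,C) = 0.257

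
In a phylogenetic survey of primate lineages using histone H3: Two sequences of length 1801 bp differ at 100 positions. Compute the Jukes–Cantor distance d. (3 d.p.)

0.058

p = 100/1801 ≈ 0.055525.
d = −(3/4) ln(1 − 4p/3) = −0.75 ln(1 − 0.074033) = −0.75 ln(0.925967)
  = −0.75 × (-0.076917) = 0.057688 substitutions/site.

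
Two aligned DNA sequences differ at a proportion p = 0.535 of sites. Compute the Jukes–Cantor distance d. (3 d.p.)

0.937

d = −(3/4) ln(1 − 4p/3) = −0.75 ln(1 − 0.713333) = −0.75 ln(0.286667)
  = −0.75 × (-1.249434) = 0.937076 substitutions/site.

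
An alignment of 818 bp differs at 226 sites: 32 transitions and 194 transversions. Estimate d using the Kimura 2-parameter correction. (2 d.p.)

P = 32/818 ≈ 0.03912 and Q = 194/818 ≈ 0.237164.
Under the Kimura two-parameter model, d = −½ ln(1 − 2P − Q) − ¼ ln(1 − 2Q).
1 − 2P − Q = 0.684596, giving −½ ln(0.684596) = 0.189463.
1 − 2Q = 0.525672, giving −¼ ln(0.525672) = 0.160769.
d = 0.189463 + 0.160769 = 0.350232.

0.35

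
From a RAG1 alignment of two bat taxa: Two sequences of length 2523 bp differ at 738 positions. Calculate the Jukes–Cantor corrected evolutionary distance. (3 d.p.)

0.371

p = 738/2523 ≈ 0.292509.
d = −(3/4) ln(1 − 4p/3) = −0.75 ln(1 − 0.390012) = −0.75 ln(0.609988)
  = −0.75 × (-0.494316) = 0.370737 substitutions/site.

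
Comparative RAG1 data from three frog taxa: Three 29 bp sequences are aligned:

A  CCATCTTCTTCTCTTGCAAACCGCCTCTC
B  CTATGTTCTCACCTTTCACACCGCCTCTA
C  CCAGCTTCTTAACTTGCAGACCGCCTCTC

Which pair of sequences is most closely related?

A–B: 8/29 differ, p = 0.276, d = 0.344.
A–C: 4/29 differ, p = 0.138, d = 0.152.
B–C: 8/29 differ, p = 0.276, d = 0.344.
The smallest distance is between A and C.

A and C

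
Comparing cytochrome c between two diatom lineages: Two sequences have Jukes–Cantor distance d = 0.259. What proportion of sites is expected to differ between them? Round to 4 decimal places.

p = (3/4)(1 − e^(−4d/3)) = 0.75 × (1 − e^(-0.345333)) = 0.75 × (1 − 0.707985) = 0.219011.

0.2190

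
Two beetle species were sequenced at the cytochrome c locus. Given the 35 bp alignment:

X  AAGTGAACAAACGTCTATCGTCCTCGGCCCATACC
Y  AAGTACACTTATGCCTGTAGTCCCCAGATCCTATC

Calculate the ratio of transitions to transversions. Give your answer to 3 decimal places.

1.333

Transitions are A↔G and C↔T; transversions are all other mismatches.
Transitions: 8. Transversions: 6.
R = 8/6 = 1.333333… ≈ 1.333 (to 3 d.p.).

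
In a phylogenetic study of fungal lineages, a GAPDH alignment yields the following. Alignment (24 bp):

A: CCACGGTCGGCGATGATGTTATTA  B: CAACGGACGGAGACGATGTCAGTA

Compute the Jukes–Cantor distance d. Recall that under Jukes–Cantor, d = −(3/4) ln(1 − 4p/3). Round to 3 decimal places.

0.304

The sequences differ at 6 of 24 sites (2, 7, 11, 14, 20, 22), so p = 6/24 = 0.25.
d = −(3/4) ln(1 − 4p/3) = −0.75 ln(1 − 0.333333) = −0.75 ln(0.666667)
  = −0.75 × (-0.405465) = 0.304099 substitutions/site.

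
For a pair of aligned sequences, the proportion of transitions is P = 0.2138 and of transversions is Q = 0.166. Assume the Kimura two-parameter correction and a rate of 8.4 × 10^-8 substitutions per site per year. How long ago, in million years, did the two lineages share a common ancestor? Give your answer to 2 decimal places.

Under the Kimura two-parameter model, d = −½ ln(1 − 2P − Q) − ¼ ln(1 − 2Q).
1 − 2P − Q = 0.4064, giving −½ ln(0.4064) = 0.450209.
1 − 2Q = 0.668, giving −¼ ln(0.668) = 0.100867.
d = 0.450209 + 0.100867 = 0.551076.
Under a molecular clock d = 2μt, so t = d/(2μ) = 0.551076 / (2 × 8.4 × 10^-8) = 3.28 million years.

3.28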